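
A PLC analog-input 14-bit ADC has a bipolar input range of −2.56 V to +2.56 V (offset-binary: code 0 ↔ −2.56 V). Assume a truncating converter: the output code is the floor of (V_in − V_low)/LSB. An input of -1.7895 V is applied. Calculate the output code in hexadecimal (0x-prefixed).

code 0x9A1 (decimal 2465)

LSB = 5.12 V / 16384 = 312.50 µV.
Input sits at 2465.600 steps above V_low.
So the output code is 2465.
In hexadecimal (0x-prefixed): 0x9A1.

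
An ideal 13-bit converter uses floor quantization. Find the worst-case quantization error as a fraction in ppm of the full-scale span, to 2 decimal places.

122.07 ppm

Truncating → worst-case error = 1 LSB = V_FS/2^13, so 1e+06/8192 = 122.07 ppm of full scale.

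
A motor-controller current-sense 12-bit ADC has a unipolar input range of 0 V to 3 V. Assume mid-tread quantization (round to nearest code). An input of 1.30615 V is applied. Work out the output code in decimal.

code 1783

LSB = 3 V / 4096 = 0.732 mV.
(1.30615 − 0) / 0.000732422 = 1783.330 LSBs.
round(1783.330) = 1783.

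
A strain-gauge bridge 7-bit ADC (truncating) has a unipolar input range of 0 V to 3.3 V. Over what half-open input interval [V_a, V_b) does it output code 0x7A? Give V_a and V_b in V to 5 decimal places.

[3.14531 V, 3.17109 V)

LSB = 3.3/2^7 = 25.781 mV.
Code 0x7A = 122 decimal.
V_a = V_low + 122·LSB = 3.14531 V; V_b = V_low + 123·LSB = 3.17109 V.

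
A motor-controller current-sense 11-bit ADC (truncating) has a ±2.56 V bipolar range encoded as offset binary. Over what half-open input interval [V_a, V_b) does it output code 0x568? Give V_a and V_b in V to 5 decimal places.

LSB = 5.12/2^11 = 2.500 mV.
Code 0x568 = 1384 decimal.
V_a = V_low + 1384·LSB = 0.9 V; V_b = V_low + 1385·LSB = 0.9025 V.

[0.90000 V, 0.90250 V)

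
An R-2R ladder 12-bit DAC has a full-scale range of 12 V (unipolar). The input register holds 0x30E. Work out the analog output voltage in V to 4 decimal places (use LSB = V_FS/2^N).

LSB = 12 V / 2^12 = 2.930 mV.
Code 0x30E = 782 decimal.
V_out = 0 + 782 × 0.00292969 V = 2.29102 V.

2.2910 V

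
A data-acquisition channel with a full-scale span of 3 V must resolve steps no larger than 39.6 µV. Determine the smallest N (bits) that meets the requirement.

Number of steps required ≥ 3 V / 39.6 µV = 75757.58.
Need 2^N ≥ 75757.58; 2^16 = 65536, 2^17 = 131072.
Minimum N = 17.

17 bits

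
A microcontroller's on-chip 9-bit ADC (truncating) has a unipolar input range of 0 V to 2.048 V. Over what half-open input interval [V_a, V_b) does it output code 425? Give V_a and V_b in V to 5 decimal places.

[1.70000 V, 1.70400 V)

LSB = 2.048/2^9 = 4.000 mV.
V_a = V_low + 425·LSB = 1.7 V; V_b = V_low + 426·LSB = 1.704 V.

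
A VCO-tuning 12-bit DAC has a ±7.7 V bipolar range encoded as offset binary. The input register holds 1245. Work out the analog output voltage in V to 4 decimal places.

LSB = 15.4 V / 2^12 = 3.760 mV.
V_out = (−7.7) + 1245 × 0.00375977 V = -3.01909 V.

-3.0191 V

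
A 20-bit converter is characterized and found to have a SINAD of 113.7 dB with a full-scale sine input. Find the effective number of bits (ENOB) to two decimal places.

ENOB = (SINAD − 1.76) / 6.02 = (113.7 − 1.76)/6.02 = 18.595.

18.59 bits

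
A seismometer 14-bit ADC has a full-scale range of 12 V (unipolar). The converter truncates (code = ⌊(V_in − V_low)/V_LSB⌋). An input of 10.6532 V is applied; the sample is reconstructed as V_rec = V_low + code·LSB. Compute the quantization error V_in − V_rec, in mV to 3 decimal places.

Step size: 12 V ÷ 2^14 = 0.732 mV.
(V_in − V_low)/LSB = (10.6532 − 0)/0.000732422 = 14545.1691 → code 14545 (floor).
V_rec = 0 + 14545·0.000732422 = 10.653076 V.
Error = 10.6532 − 10.653076 = 0.000123828 V = 0.124 mV.

0.124 mV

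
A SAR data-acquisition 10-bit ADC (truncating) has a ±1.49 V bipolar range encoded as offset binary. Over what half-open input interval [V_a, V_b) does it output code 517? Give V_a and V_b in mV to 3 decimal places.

[14.551 mV, 17.461 mV)

LSB = 2.98/2^10 = 2.910 mV.
V_a = V_low + 517·LSB = 0.0145508 V; V_b = V_low + 518·LSB = 0.0174609 V.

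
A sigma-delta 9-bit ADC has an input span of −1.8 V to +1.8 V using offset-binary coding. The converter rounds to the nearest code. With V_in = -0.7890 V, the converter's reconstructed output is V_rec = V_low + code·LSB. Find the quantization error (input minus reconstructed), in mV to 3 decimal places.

-1.500 mV

LSB = 3.6/2^9 = 7.031 mV.
Scaled input = 143.7867 LSBs, so code = 144.
V_rec = (−1.8) + 144·0.00703125 = -0.7875 V.
Difference: -0.0015 V → -1.500 mV.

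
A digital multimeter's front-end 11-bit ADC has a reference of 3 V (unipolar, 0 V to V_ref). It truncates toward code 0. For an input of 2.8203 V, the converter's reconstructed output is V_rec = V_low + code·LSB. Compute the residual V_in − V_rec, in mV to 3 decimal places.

0.476 mV

One LSB is 3 V / 2048 = 1.465 mV.
(2.8203 − 0)/0.00146484 = 1925.3248; ⌊·⌋ gives code 1925.
V_rec = 0 + 1925·0.00146484 = 2.8198242 V.
Difference: 0.000475781 V → 0.476 mV.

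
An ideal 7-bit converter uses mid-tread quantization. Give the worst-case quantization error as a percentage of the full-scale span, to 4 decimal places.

Rounding → worst-case error = ½ LSB = V_FS/2^8, so 100/256 = 0.390625 % of full scale.

0.3906 %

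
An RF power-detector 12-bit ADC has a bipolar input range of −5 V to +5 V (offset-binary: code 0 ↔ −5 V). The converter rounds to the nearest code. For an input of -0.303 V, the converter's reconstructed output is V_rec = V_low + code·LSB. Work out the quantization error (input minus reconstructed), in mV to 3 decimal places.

-0.266 mV

One LSB is 10 V / 4096 = 2.441 mV.
(-0.303 − (−5))/0.00244141 = 1923.8912; round gives code 1924.
V_rec = (−5) + 1924·0.00244141 = -0.30273438 V.
Error = -0.303 − (−0.30273438) = -0.000265625 V = -0.266 mV.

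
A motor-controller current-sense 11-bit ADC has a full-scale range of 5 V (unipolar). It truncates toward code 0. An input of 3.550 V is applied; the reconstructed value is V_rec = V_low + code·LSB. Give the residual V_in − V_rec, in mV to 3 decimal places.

One LSB is 5 V / 2048 = 2.441 mV.
(3.550 − 0)/0.00244141 = 1454.0800; ⌊·⌋ gives code 1454.
V_rec = 0 + 1454·0.00244141 = 3.5498047 V.
Difference: 0.000195313 V → 0.195 mV.

0.195 mV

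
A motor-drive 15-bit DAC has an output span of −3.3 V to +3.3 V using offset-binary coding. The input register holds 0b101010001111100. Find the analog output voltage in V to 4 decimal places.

1.0562 V

LSB = 6.6 V / 2^15 = 201.42 µV.
Code 0b101010001111100 = 21628 decimal.
V_out = (−3.3) + 21628 × 0.000201416 V = 1.05623 V.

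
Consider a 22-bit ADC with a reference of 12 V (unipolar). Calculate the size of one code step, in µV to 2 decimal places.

2.86 µV

Full-scale span = 12 V.
LSB = 12 / 2^22 = 12 / 4194304 = 2.86102e-06 V = 2.86 µV.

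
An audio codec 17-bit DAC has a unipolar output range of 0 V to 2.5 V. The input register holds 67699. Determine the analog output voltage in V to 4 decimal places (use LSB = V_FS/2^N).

LSB = 2.5 V / 2^17 = 19.07 µV.
V_out = 0 + 67699 × 1.90735e-05 V = 1.29126 V.

1.2913 V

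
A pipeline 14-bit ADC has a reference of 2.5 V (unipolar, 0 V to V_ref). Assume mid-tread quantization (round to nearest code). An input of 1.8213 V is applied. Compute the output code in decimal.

LSB = 2.5 V / 16384 = 152.59 µV.
(1.8213 − 0) / 0.000152588 = 11936.072 LSBs.
round(11936.072) = 11936.

code 11936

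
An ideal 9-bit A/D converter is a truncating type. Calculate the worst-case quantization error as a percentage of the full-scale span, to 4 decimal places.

Truncating → worst-case error = 1 LSB = V_FS/2^9, so 100/512 = 0.195312 % of full scale.

0.1953 %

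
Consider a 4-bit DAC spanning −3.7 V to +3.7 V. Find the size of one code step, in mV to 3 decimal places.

462.500 mV

Full-scale span = 7.4 V.
LSB = 7.4 / 2^4 = 7.4 / 16 = 0.4625 V = 462.500 mV.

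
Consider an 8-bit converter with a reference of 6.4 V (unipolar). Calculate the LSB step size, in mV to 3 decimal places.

25.000 mV

Full-scale span = 6.4 V.
LSB = 6.4 / 2^8 = 6.4 / 256 = 0.025 V = 25.000 mV.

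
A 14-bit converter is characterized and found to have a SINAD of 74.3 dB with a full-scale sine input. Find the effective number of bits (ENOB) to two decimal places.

ENOB = (SINAD − 1.76) / 6.02 = (74.3 − 1.76)/6.02 = 12.050.

12.05 bits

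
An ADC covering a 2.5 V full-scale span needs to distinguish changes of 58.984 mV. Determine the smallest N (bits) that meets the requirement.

6 bits

Number of steps required ≥ 2.5 V / 58.984 mV = 42.38.
Need 2^N ≥ 42.38; 2^5 = 32, 2^6 = 64.
Minimum N = 6.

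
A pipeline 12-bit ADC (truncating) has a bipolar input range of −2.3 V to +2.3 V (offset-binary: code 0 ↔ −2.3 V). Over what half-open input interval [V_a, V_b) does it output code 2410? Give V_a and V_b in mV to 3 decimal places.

LSB = 4.6/2^12 = 1.123 mV.
V_a = V_low + 2410·LSB = 0.406543 V; V_b = V_low + 2411·LSB = 0.407666 V.

[406.543 mV, 407.666 mV)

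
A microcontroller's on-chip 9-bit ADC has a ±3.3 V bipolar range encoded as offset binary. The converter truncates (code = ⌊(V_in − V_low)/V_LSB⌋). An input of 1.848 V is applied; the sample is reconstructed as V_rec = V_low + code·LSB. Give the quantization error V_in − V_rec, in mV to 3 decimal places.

4.641 mV

LSB = 6.6/2^9 = 12.891 mV.
(V_in − V_low)/LSB = (1.848 − (−3.3))/0.0128906 = 399.3600 → code 399 (floor).
V_rec = (−3.3) + 399·0.0128906 = 1.8433594 V.
Error = 1.848 − 1.8433594 = 0.00464062 V = 4.641 mV.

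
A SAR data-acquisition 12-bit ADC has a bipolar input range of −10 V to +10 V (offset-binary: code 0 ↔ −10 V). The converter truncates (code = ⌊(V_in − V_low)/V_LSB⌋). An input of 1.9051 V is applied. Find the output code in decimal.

With 4096 levels over 20 V, one step is 4.883 mV.
(V_in − V_low)/LSB = (1.9051 − (−10)) / 0.00488281 = 2438.164.
So the output code is 2438.

code 2438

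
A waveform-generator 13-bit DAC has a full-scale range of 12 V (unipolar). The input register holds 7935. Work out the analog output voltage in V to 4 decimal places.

11.6235 V

LSB = 12 V / 2^13 = 1.465 mV.
V_out = 0 + 7935 × 0.00146484 V = 11.6235 V.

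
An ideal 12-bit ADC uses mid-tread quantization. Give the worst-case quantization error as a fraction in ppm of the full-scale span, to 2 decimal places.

Rounding → worst-case error = ½ LSB = V_FS/2^13, so 1e+06/8192 = 122.07 ppm of full scale.

122.07 ppm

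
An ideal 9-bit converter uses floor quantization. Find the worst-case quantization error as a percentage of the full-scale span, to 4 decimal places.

0.1953 %

Truncating → worst-case error = 1 LSB = V_FS/2^9, so 100/512 = 0.195312 % of full scale.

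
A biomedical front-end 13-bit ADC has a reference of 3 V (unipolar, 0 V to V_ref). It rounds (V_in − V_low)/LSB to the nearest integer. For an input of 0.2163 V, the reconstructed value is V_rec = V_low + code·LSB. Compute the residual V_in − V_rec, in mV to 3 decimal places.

Step size: 3 V ÷ 2^13 = 366.21 µV.
(V_in − V_low)/LSB = (0.2163 − 0)/0.000366211 = 590.6432 → code 591 (round).
V_rec = 0 + 591·0.000366211 = 0.21643066 V.
Difference: -0.000130664 V → -0.131 mV.

-0.131 mV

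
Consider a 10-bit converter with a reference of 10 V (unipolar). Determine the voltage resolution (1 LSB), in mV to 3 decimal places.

Full-scale span = 10 V.
LSB = 10 / 2^10 = 10 / 1024 = 0.00976562 V = 9.766 mV.

9.766 mV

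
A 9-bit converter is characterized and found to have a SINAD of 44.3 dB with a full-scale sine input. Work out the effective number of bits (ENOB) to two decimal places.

ENOB = (SINAD − 1.76) / 6.02 = (44.3 − 1.76)/6.02 = 7.066.

7.07 bits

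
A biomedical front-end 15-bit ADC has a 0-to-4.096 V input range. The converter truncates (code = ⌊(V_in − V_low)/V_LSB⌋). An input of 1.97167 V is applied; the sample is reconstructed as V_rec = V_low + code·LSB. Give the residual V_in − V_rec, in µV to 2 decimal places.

45.00 µV

One LSB is 4.096 V / 32768 = 125.00 µV.
(V_in − V_low)/LSB = (1.97167 − 0)/0.000125 = 15773.3600 → code 15773 (floor).
Reconstructed: 1.971625 V.
Difference: 4.5e-05 V → 45.00 µV.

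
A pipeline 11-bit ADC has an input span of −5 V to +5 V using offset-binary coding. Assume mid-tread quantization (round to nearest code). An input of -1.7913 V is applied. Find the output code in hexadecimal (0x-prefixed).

code 0x291 (decimal 657)

Full-scale span = 10 V; LSB = 10/2^11 = 4.883 mV.
Input sits at 657.142 steps above V_low.
Round → code 657.
In hexadecimal (0x-prefixed): 0x291.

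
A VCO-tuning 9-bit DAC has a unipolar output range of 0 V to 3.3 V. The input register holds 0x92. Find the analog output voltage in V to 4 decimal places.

LSB = 3.3 V / 2^9 = 6.445 mV.
Code 0x92 = 146 decimal.
V_out = 0 + 146 × 0.00644531 V = 0.941016 V.

0.9410 V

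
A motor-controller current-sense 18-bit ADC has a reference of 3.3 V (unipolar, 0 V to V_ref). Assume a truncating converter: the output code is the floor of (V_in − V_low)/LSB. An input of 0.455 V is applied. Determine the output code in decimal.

Full-scale span = 3.3 V; LSB = 3.3/2^18 = 12.59 µV.
(0.455 − 0) / 1.25885e-05 = 36144.097 LSBs.
Floor → code 36144.

code 36144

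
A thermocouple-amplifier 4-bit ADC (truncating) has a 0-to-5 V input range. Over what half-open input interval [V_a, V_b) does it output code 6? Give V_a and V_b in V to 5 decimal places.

[1.87500 V, 2.18750 V)

LSB = 5/2^4 = 312.500 mV.
V_a = V_low + 6·LSB = 1.875 V; V_b = V_low + 7·LSB = 2.1875 V.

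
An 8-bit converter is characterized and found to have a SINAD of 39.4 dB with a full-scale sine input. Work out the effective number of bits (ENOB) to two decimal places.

6.25 bits

ENOB = (SINAD − 1.76) / 6.02 = (39.4 − 1.76)/6.02 = 6.252.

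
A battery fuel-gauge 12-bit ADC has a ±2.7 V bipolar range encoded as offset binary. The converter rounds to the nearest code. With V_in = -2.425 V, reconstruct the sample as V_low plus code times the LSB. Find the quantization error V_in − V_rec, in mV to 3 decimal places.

One LSB is 5.4 V / 4096 = 1.318 mV.
Scaled input = 208.5926 LSBs, so code = 209.
Reconstructed: -2.4244629 V.
Difference: -0.000537109 V → -0.537 mV.

-0.537 mV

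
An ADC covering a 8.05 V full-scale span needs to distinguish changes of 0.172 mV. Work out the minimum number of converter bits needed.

16 bits

Number of steps required ≥ 8.05 V / 0.172 mV = 46802.33.
Need 2^N ≥ 46802.33; 2^15 = 32768, 2^16 = 65536.
Minimum N = 16.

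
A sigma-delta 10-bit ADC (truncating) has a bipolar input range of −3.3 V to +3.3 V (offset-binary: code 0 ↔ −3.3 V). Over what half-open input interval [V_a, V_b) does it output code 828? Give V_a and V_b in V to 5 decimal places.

[2.03672 V, 2.04316 V)

LSB = 6.6/2^10 = 6.445 mV.
V_a = V_low + 828·LSB = 2.03672 V; V_b = V_low + 829·LSB = 2.04316 V.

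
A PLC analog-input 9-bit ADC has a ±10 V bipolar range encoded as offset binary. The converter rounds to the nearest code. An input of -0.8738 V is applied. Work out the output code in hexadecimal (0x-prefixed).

code 0xEA (decimal 234)

Full-scale span = 20 V; LSB = 20/2^9 = 39.062 mV.
(-0.8738 − (−10)) / 0.0390625 = 233.631 LSBs.
round(233.631) = 234.
In hexadecimal (0x-prefixed): 0xEA.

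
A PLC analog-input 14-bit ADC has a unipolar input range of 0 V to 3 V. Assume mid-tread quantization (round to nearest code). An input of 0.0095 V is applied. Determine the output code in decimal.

code 52

With 16384 levels over 3 V, one step is 183.11 µV.
(0.0095 − 0) / 0.000183105 = 51.883 LSBs.
So the output code is 52.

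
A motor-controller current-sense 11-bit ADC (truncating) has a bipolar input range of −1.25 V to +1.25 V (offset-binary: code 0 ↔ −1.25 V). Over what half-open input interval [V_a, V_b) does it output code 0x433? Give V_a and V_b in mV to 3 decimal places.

[62.256 mV, 63.477 mV)

LSB = 2.5/2^11 = 1.221 mV.
Code 0x433 = 1075 decimal.
V_a = V_low + 1075·LSB = 0.0622559 V; V_b = V_low + 1076·LSB = 0.0634766 V.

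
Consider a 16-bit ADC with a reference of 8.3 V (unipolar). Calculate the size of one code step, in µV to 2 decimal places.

126.65 µV

Full-scale span = 8.3 V.
LSB = 8.3 / 2^16 = 8.3 / 65536 = 0.000126648 V = 126.65 µV.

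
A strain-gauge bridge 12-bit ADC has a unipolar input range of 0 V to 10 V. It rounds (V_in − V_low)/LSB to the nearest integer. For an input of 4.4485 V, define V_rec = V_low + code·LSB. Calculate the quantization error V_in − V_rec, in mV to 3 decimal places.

LSB = 10/2^12 = 2.441 mV.
(V_in − V_low)/LSB = (4.4485 − 0)/0.00244141 = 1822.1056 → code 1822 (round).
Code 1822 maps back to 0 + 1822×0.00244141 V = 4.4482422 V.
Error = 4.4485 − 4.4482422 = 0.000257813 V = 0.258 mV.

0.258 mV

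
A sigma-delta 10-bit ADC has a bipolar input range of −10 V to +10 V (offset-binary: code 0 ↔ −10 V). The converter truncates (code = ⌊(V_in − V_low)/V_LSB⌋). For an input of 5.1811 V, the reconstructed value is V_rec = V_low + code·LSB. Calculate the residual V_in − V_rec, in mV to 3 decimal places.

Step size: 20 V ÷ 2^10 = 19.531 mV.
(V_in − V_low)/LSB = (5.1811 − (−10))/0.0195312 = 777.2723 → code 777 (floor).
Code 777 maps back to (−10) + 777×0.0195312 V = 5.1757812 V.
Error = 5.1811 − 5.1757812 = 0.00531875 V = 5.319 mV.

5.319 mV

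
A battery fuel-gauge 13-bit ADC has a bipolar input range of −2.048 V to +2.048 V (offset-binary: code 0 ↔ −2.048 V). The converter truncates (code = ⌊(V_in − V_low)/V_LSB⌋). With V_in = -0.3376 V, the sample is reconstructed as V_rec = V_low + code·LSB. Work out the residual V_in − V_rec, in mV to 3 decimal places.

One LSB is 4.096 V / 8192 = 0.500 mV.
(V_in − V_low)/LSB = (-0.3376 − (−2.048))/0.0005 = 3420.8000 → code 3420 (floor).
Code 3420 maps back to (−2.048) + 3420×0.0005 V = -0.338 V.
V_in − V_rec = 0.0004 V = 0.400 mV.

0.400 mV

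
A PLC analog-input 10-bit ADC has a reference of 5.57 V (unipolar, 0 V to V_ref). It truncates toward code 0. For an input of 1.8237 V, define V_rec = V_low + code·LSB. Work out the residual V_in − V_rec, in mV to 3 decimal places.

One LSB is 5.57 V / 1024 = 5.439 mV.
(V_in − V_low)/LSB = (1.8237 − 0)/0.00543945 = 335.2727 → code 335 (floor).
V_rec = 0 + 335·0.00543945 = 1.8222168 V.
Error = 1.8237 − 1.8222168 = 0.0014832 V = 1.483 mV.

1.483 mV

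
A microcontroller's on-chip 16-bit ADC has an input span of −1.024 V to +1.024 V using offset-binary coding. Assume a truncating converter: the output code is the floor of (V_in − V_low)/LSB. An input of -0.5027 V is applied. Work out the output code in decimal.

code 16681

Full-scale span = 2.048 V; LSB = 2.048/2^16 = 31.25 µV.
(V_in − V_low)/LSB = (-0.5027 − (−1.024)) / 3.125e-05 = 16681.600.
Floor → code 16681.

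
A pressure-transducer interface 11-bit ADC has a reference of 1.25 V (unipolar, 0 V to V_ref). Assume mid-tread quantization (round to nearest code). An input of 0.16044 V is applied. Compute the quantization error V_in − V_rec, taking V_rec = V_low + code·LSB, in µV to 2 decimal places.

-82.46 µV

Step size: 1.25 V ÷ 2^11 = 0.610 mV.
Scaled input = 262.8649 LSBs, so code = 263.
Code 263 maps back to 0 + 263×0.000610352 V = 0.16052246 V.
Error = 0.16044 − 0.16052246 = -8.24609e-05 V = -82.46 µV.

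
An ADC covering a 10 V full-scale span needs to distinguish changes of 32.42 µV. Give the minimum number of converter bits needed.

Number of steps required ≥ 10 V / 32.42 µV = 308451.57.
Need 2^N ≥ 308451.57; 2^18 = 262144, 2^19 = 524288.
Minimum N = 19.

19 bits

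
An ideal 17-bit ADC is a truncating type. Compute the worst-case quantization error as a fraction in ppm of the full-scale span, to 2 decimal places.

Truncating → worst-case error = 1 LSB = V_FS/2^17, so 1e+06/131072 = 7.62939 ppm of full scale.

7.63 ppm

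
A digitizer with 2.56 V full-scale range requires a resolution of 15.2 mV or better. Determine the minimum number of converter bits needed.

8 bits

Number of steps required ≥ 2.56 V / 15.2 mV = 168.42.
Need 2^N ≥ 168.42; 2^7 = 128, 2^8 = 256.
Minimum N = 8.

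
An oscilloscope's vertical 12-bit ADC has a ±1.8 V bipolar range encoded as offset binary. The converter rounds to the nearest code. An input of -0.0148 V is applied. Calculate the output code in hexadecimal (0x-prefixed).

With 4096 levels over 3.6 V, one step is 0.879 mV.
(-0.0148 − (−1.8)) / 0.000878906 = 2031.161 LSBs.
So the output code is 2031.
In hexadecimal (0x-prefixed): 0x7EF.

code 0x7EF (decimal 2031)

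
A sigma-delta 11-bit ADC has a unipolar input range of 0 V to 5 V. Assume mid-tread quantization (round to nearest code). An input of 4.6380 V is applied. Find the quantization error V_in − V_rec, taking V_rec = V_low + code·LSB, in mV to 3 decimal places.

-0.672 mV

One LSB is 5 V / 2048 = 2.441 mV.
(4.6380 − 0)/0.00244141 = 1899.7248; round gives code 1900.
Code 1900 maps back to 0 + 1900×0.00244141 V = 4.6386719 V.
V_in − V_rec = -0.000671875 V = -0.672 mV.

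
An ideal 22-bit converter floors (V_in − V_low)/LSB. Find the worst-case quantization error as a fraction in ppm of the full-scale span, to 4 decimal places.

Truncating → worst-case error = 1 LSB = V_FS/2^22, so 1e+06/4194304 = 0.238419 ppm of full scale.

0.2384 ppm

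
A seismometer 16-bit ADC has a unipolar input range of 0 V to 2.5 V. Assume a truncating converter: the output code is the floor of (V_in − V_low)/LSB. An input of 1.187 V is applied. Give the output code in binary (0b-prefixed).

code 0b111100110001100 (decimal 31116)

Full-scale span = 2.5 V; LSB = 2.5/2^16 = 38.15 µV.
(V_in − V_low)/LSB = (1.187 − 0) / 3.8147e-05 = 31116.493.
Floor → code 31116.
In binary (0b-prefixed): 0b111100110001100.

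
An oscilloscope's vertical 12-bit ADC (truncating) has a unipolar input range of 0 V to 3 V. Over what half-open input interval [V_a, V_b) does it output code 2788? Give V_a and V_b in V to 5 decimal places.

LSB = 3/2^12 = 0.732 mV.
V_a = V_low + 2788·LSB = 2.04199 V; V_b = V_low + 2789·LSB = 2.04272 V.

[2.04199 V, 2.04272 V)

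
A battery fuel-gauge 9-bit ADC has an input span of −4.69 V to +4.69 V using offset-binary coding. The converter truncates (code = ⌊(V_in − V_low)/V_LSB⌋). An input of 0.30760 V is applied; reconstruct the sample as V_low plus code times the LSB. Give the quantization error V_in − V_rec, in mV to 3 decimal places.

Step size: 9.38 V ÷ 2^9 = 18.320 mV.
(0.30760 − (−4.69))/0.0183203 = 272.7901; ⌊·⌋ gives code 272.
Code 272 maps back to (−4.69) + 272×0.0183203 V = 0.293125 V.
V_in − V_rec = 0.014475 V = 14.475 mV.

14.475 mV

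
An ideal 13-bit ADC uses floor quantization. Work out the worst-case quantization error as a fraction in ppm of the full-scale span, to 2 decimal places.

Truncating → worst-case error = 1 LSB = V_FS/2^13, so 1e+06/8192 = 122.07 ppm of full scale.

122.07 ppm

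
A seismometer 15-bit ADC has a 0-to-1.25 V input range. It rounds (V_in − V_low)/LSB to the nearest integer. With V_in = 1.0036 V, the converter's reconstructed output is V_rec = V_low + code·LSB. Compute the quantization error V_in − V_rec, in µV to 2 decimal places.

One LSB is 1.25 V / 32768 = 38.15 µV.
(V_in − V_low)/LSB = (1.0036 − 0)/3.8147e-05 = 26308.7718 → code 26309 (round).
Reconstructed: 1.0036087 V.
V_in − V_rec = -8.70361e-06 V = -8.70 µV.

-8.70 µV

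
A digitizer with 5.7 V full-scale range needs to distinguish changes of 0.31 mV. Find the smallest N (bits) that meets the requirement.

15 bits

Number of steps required ≥ 5.7 V / 0.31 mV = 18387.10.
Need 2^N ≥ 18387.10; 2^14 = 16384, 2^15 = 32768.
Minimum N = 15.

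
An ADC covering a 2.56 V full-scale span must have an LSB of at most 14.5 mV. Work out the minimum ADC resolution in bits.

Number of steps required ≥ 2.56 V / 14.5 mV = 176.55.
Need 2^N ≥ 176.55; 2^7 = 128, 2^8 = 256.
Minimum N = 8.

8 bits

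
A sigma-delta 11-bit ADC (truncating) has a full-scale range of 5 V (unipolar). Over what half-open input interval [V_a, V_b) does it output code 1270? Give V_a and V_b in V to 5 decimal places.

LSB = 5/2^11 = 2.441 mV.
V_a = V_low + 1270·LSB = 3.10059 V; V_b = V_low + 1271·LSB = 3.10303 V.

[3.10059 V, 3.10303 V)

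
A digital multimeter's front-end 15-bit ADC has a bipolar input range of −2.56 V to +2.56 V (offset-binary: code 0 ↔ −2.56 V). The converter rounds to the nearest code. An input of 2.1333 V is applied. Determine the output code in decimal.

code 30037

Full-scale span = 5.12 V; LSB = 5.12/2^15 = 156.25 µV.
(2.1333 − (−2.56)) / 0.00015625 = 30037.120 LSBs.
round(30037.120) = 30037.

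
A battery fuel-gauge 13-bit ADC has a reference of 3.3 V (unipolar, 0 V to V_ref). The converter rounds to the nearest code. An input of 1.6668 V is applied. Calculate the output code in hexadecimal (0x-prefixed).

code 0x102A (decimal 4138)

Full-scale span = 3.3 V; LSB = 3.3/2^13 = 402.83 µV.
(V_in − V_low)/LSB = (1.6668 − 0) / 0.000402832 = 4137.705.
round(4137.705) = 4138.
In hexadecimal (0x-prefixed): 0x102A.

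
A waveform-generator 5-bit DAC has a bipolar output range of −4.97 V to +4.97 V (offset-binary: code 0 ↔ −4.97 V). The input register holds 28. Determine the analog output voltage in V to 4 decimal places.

3.7275 V

LSB = 9.94 V / 2^5 = 310.625 mV.
V_out = (−4.97) + 28 × 0.310625 V = 3.7275 V.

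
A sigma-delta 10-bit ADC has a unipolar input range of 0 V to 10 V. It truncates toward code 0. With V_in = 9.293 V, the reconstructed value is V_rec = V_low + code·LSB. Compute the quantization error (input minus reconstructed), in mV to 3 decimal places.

5.891 mV

One LSB is 10 V / 1024 = 9.766 mV.
Scaled input = 951.6032 LSBs, so code = 951.
V_rec = 0 + 951·0.00976562 = 9.2871094 V.
Difference: 0.00589063 V → 5.891 mV.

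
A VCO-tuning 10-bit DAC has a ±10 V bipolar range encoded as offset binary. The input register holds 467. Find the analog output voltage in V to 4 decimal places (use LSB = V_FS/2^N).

-0.8789 V

LSB = 20 V / 2^10 = 19.531 mV.
V_out = (−10) + 467 × 0.0195312 V = -0.878906 V.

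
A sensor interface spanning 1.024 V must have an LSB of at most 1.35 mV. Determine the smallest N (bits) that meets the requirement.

Number of steps required ≥ 1.024 V / 1.35 mV = 758.52.
Need 2^N ≥ 758.52; 2^9 = 512, 2^10 = 1024.
Minimum N = 10.

10 bits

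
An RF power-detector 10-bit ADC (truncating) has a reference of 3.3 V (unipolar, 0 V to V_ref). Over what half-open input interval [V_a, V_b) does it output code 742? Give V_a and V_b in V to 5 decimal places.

[2.39121 V, 2.39443 V)

LSB = 3.3/2^10 = 3.223 mV.
V_a = V_low + 742·LSB = 2.39121 V; V_b = V_low + 743·LSB = 2.39443 V.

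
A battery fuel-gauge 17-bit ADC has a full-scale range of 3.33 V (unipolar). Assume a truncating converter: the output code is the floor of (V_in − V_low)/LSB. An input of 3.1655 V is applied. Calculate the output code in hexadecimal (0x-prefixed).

With 131072 levels over 3.33 V, one step is 25.41 µV.
(3.1655 − 0) / 2.54059e-05 = 124597.122 LSBs.
⌊·⌋(124597.122) = 124597.
In hexadecimal (0x-prefixed): 0x1E6B5.

code 0x1E6B5 (decimal 124597)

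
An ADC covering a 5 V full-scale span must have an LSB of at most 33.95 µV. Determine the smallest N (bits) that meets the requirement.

Number of steps required ≥ 5 V / 33.95 µV = 147275.41.
Need 2^N ≥ 147275.41; 2^17 = 131072, 2^18 = 262144.
Minimum N = 18.

18 bits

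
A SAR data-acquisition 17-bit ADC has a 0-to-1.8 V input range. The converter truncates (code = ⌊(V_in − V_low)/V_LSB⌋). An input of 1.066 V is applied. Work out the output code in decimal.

code 77623

Full-scale span = 1.8 V; LSB = 1.8/2^17 = 13.73 µV.
(V_in − V_low)/LSB = (1.066 − 0) / 1.37329e-05 = 77623.751.
⌊·⌋(77623.751) = 77623.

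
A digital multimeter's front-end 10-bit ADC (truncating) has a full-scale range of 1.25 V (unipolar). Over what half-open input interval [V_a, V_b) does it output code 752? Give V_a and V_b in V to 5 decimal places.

[0.91797 V, 0.91919 V)

LSB = 1.25/2^10 = 1.221 mV.
V_a = V_low + 752·LSB = 0.917969 V; V_b = V_low + 753·LSB = 0.919189 V.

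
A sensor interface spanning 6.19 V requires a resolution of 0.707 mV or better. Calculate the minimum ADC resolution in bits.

Number of steps required ≥ 6.19 V / 0.707 mV = 8755.30.
Need 2^N ≥ 8755.30; 2^13 = 8192, 2^14 = 16384.
Minimum N = 14.

14 bits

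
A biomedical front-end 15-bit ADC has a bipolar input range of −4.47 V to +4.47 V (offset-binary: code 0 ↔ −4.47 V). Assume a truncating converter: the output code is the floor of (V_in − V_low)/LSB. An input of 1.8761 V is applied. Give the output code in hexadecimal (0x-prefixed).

With 32768 levels over 8.94 V, one step is 272.83 µV.
Input sits at 23260.515 steps above V_low.
So the output code is 23260.
In hexadecimal (0x-prefixed): 0x5ADC.

code 0x5ADC (decimal 23260)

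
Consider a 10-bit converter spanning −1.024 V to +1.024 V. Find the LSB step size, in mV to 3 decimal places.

Full-scale span = 2.048 V.
LSB = 2.048 / 2^10 = 2.048 / 1024 = 0.002 V = 2.000 mV.

2.000 mV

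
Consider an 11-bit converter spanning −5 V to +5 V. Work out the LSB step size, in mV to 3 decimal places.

4.883 mV

Full-scale span = 10 V.
LSB = 10 / 2^11 = 10 / 2048 = 0.00488281 V = 4.883 mV.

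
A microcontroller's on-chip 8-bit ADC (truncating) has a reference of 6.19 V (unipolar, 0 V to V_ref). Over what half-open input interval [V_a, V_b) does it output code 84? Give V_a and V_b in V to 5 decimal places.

LSB = 6.19/2^8 = 24.180 mV.
V_a = V_low + 84·LSB = 2.03109 V; V_b = V_low + 85·LSB = 2.05527 V.

[2.03109 V, 2.05527 V)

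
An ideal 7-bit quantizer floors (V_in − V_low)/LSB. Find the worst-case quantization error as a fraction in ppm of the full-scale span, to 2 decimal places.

7812.50 ppm

Truncating → worst-case error = 1 LSB = V_FS/2^7, so 1e+06/128 = 7812.5 ppm of full scale.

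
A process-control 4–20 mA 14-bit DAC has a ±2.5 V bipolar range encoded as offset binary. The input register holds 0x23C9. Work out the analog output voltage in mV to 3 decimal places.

295.715 mV

LSB = 5 V / 2^14 = 305.18 µV.
Code 0x23C9 = 9161 decimal.
V_out = (−2.5) + 9161 × 0.000305176 V = 0.295715 V.
= 295.715 mV.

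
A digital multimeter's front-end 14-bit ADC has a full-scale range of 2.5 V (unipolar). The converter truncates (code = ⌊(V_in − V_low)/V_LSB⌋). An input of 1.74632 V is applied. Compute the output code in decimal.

code 11444

LSB = 2.5 V / 16384 = 152.59 µV.
Input sits at 11444.683 steps above V_low.
So the output code is 11444.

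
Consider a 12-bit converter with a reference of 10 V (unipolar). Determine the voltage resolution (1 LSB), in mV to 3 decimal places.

2.441 mV

Full-scale span = 10 V.
LSB = 10 / 2^12 = 10 / 4096 = 0.00244141 V = 2.441 mV.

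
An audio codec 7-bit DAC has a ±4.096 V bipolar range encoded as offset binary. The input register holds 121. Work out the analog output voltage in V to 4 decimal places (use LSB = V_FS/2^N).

3.6480 V

LSB = 8.192 V / 2^7 = 64.000 mV.
V_out = (−4.096) + 121 × 0.064 V = 3.648 V.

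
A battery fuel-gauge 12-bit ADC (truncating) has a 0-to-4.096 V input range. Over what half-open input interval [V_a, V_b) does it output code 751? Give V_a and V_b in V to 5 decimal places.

[0.75100 V, 0.75200 V)

LSB = 4.096/2^12 = 1.000 mV.
V_a = V_low + 751·LSB = 0.751 V; V_b = V_low + 752·LSB = 0.752 V.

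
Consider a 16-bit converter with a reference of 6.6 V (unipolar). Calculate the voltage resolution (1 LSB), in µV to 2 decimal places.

Full-scale span = 6.6 V.
LSB = 6.6 / 2^16 = 6.6 / 65536 = 0.000100708 V = 100.71 µV.

100.71 µV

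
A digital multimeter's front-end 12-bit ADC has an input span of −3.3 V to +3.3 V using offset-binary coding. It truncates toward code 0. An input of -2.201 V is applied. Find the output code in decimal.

Full-scale span = 6.6 V; LSB = 6.6/2^12 = 1.611 mV.
(-2.201 − (−3.3)) / 0.00161133 = 682.046 LSBs.
So the output code is 682.

code 682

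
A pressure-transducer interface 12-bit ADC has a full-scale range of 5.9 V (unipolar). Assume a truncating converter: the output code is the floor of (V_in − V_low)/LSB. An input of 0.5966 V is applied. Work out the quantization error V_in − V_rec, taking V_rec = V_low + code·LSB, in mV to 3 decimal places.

0.262 mV

LSB = 5.9/2^12 = 1.440 mV.
(V_in − V_low)/LSB = (0.5966 − 0)/0.00144043 = 414.1820 → code 414 (floor).
Code 414 maps back to 0 + 414×0.00144043 V = 0.59633789 V.
Difference: 0.000262109 V → 0.262 mV.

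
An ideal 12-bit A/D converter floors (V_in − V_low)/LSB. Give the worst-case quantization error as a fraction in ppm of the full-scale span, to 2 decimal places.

244.14 ppm

Truncating → worst-case error = 1 LSB = V_FS/2^12, so 1e+06/4096 = 244.141 ppm of full scale.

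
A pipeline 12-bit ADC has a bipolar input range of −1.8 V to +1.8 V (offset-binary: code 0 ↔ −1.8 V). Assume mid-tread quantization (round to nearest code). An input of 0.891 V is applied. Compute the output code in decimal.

code 3062

With 4096 levels over 3.6 V, one step is 0.879 mV.
Input sits at 3061.760 steps above V_low.
Round → code 3062.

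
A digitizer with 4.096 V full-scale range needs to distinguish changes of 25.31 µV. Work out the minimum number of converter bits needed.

18 bits

Number of steps required ≥ 4.096 V / 25.31 µV = 161833.27.
Need 2^N ≥ 161833.27; 2^17 = 131072, 2^18 = 262144.
Minimum N = 18.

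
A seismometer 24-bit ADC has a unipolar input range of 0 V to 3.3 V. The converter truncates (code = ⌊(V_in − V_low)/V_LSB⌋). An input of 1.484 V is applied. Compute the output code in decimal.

With 16777216 levels over 3.3 V, one step is 0.20 µV.
(V_in − V_low)/LSB = (1.484 − 0) / 1.96695e-07 = 7544663.195.
Floor → code 7544663.

code 7544663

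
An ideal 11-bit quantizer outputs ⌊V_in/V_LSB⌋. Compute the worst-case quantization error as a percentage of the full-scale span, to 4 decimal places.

Truncating → worst-case error = 1 LSB = V_FS/2^11, so 100/2048 = 0.0488281 % of full scale.

0.0488 %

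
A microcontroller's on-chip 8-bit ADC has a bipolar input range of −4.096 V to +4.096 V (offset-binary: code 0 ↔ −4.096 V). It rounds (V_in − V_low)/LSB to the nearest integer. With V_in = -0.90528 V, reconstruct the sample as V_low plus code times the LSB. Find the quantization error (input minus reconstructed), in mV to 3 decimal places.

Step size: 8.192 V ÷ 2^8 = 32.000 mV.
Scaled input = 99.7100 LSBs, so code = 100.
V_rec = (−4.096) + 100·0.032 = -0.896 V.
Error = -0.90528 − (−0.896) = -0.00928 V = -9.280 mV.

-9.280 mV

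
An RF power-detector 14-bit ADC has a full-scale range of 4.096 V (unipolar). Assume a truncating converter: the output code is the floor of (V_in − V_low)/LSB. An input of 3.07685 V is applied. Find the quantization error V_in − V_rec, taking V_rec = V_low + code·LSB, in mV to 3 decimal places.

0.100 mV

One LSB is 4.096 V / 16384 = 250.00 µV.
Scaled input = 12307.4000 LSBs, so code = 12307.
V_rec = 0 + 12307·0.00025 = 3.07675 V.
V_in − V_rec = 0.0001 V = 0.100 mV.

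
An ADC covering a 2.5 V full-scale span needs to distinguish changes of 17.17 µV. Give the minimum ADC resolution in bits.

Number of steps required ≥ 2.5 V / 17.17 µV = 145602.80.
Need 2^N ≥ 145602.80; 2^17 = 131072, 2^18 = 262144.
Minimum N = 18.

18 bits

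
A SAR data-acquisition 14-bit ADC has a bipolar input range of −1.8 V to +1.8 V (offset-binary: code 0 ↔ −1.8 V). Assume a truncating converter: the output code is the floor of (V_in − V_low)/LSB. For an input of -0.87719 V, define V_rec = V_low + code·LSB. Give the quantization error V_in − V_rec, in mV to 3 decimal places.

Step size: 3.6 V ÷ 2^14 = 219.73 µV.
Scaled input = 4199.8108 LSBs, so code = 4199.
V_rec = (−1.8) + 4199·0.000219727 = -0.87736816 V.
Difference: 0.000178164 V → 0.178 mV.

0.178 mV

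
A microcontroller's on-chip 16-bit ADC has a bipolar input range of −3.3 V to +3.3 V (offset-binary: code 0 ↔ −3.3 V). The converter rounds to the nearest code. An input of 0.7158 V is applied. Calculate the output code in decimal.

Full-scale span = 6.6 V; LSB = 6.6/2^16 = 100.71 µV.
Input sits at 39875.677 steps above V_low.
round(39875.677) = 39876.

code 39876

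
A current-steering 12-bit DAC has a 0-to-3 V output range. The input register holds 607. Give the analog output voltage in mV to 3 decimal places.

444.580 mV

LSB = 3 V / 2^12 = 0.732 mV.
V_out = 0 + 607 × 0.000732422 V = 0.44458 V.
= 444.580 mV.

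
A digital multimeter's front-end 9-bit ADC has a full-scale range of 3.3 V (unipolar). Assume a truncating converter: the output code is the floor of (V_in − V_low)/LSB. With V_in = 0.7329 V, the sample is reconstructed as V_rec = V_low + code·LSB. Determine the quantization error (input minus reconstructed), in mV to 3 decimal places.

LSB = 3.3/2^9 = 6.445 mV.
Scaled input = 113.7105 LSBs, so code = 113.
Code 113 maps back to 0 + 113×0.00644531 V = 0.72832031 V.
Difference: 0.00457969 V → 4.580 mV.

4.580 mV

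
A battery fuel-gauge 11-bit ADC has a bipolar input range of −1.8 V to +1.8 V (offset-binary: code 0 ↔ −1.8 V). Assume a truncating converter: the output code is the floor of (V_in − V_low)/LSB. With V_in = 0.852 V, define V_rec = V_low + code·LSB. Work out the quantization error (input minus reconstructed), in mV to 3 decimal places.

1.219 mV

Step size: 3.6 V ÷ 2^11 = 1.758 mV.
(0.852 − (−1.8))/0.00175781 = 1508.6933; ⌊·⌋ gives code 1508.
Reconstructed: 0.85078125 V.
Error = 0.852 − 0.85078125 = 0.00121875 V = 1.219 mV.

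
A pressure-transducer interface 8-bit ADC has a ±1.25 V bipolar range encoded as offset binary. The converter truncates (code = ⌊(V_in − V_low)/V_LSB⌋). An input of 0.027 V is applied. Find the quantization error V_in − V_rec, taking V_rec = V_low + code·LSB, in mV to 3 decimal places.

7.469 mV

LSB = 2.5/2^8 = 9.766 mV.
(0.027 − (−1.25))/0.00976562 = 130.7648; ⌊·⌋ gives code 130.
V_rec = (−1.25) + 130·0.00976562 = 0.01953125 V.
Difference: 0.00746875 V → 7.469 mV.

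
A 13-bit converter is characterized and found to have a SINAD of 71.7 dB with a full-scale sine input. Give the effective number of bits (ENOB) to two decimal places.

11.62 bits

ENOB = (SINAD − 1.76) / 6.02 = (71.7 − 1.76)/6.02 = 11.618.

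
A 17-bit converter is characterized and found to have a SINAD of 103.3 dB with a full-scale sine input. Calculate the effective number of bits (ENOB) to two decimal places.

16.87 bits

ENOB = (SINAD − 1.76) / 6.02 = (103.3 − 1.76)/6.02 = 16.867.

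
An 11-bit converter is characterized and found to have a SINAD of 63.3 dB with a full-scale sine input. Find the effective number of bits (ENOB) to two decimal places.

10.22 bits

ENOB = (SINAD − 1.76) / 6.02 = (63.3 − 1.76)/6.02 = 10.223.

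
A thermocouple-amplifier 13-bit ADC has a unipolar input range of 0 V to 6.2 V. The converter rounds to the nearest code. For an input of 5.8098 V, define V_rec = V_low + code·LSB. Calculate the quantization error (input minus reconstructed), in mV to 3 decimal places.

0.327 mV

LSB = 6.2/2^13 = 0.757 mV.
(5.8098 − 0)/0.000756836 = 7676.4325; round gives code 7676.
Code 7676 maps back to 0 + 7676×0.000756836 V = 5.8094727 V.
Difference: 0.000327344 V → 0.327 mV.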